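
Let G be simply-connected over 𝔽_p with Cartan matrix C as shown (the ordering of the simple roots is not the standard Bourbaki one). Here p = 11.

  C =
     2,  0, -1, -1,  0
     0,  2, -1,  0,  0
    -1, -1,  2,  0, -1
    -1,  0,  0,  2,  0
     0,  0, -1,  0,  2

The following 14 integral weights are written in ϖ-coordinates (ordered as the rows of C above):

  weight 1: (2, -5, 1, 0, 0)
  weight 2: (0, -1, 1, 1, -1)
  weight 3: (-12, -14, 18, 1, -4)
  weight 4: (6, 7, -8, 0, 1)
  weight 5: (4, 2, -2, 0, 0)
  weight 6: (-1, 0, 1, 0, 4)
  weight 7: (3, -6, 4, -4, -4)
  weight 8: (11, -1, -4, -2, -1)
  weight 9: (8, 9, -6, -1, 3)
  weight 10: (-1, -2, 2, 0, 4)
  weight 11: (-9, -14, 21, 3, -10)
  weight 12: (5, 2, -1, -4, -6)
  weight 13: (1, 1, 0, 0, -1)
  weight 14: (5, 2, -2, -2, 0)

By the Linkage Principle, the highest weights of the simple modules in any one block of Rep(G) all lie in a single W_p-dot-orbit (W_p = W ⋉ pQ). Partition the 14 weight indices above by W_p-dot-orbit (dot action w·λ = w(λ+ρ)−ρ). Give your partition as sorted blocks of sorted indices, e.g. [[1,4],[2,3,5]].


Root system D_5: the 5×5 matrix C matches after relabeling.

Alcove-folded reps (p=11, 14 weights, presented ϖ-order):

  λ_1+ρ ↦ (1, 2, 1, 1, 1);  λ_2+ρ ↦ (1, 0, 2, 2, 0);  λ_3+ρ ↦ (1, 0, 2, 2, 0);  λ_4+ρ ↦ (0, 1, 2, 1, 5);  λ_5+ρ ↦ (2, 2, 1, 1, 0);  λ_6+ρ ↦ (0, 1, 2, 1, 5);  λ_7+ρ ↦ (2, 2, 1, 1, 0);  λ_8+ρ ↦ (1, 0, 2, 0, 0);  λ_9+ρ ↦ (1, 0, 2, 4, 0);  λ_10+ρ ↦ (0, 1, 2, 1, 5);  λ_11+ρ ↦ (1, 0, 2, 4, 0);  λ_12+ρ ↦ (2, 2, 1, 1, 0);  λ_13+ρ ↦ (2, 2, 1, 1, 0);  λ_14+ρ ↦ (2, 2, 1, 1, 0)

6 distinct reps among the 14 weights ⇒ 6 W_11-linkage classes:

[[1], [2, 3], [4, 6, 10], [5, 7, 12, 13, 14], [8], [9, 11]]


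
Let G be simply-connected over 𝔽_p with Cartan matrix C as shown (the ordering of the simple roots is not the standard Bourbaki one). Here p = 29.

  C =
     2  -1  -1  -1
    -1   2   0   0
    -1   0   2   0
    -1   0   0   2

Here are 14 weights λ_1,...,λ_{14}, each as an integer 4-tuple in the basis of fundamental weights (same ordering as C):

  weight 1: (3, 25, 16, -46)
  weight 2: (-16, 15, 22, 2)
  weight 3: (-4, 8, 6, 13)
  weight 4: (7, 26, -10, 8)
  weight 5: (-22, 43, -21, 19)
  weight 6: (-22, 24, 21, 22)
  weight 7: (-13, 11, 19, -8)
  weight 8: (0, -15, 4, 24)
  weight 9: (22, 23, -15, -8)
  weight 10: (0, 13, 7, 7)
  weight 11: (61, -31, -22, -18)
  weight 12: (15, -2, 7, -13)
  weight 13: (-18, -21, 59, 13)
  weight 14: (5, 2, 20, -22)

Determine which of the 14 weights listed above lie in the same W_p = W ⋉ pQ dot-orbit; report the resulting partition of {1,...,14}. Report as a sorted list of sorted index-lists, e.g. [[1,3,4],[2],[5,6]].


D_4 Cartan matrix, 4 simple roots permuted; ρ=(1,1,1,1).

Ā_29 reps of the 14 weights (D_4, coords as presented):

    λ_1 → (3, 1, 8, 12)
    λ_2 → (3, 1, 8, 12)
    λ_3 → (3, 6, 4, 11)
    λ_4 → (2, 12, 6, 6)
    λ_5 → (2, 12, 6, 6)
    λ_6 → (1, 4, 1, 2)
    λ_7 → (0, 7, 1, 12)
    λ_8 → (3, 1, 8, 12)
    λ_9 → (3, 6, 4, 11)
    λ_10 → (2, 12, 6, 6)
    λ_11 → (3, 1, 8, 12)
    λ_12 → (3, 1, 8, 12)
    λ_13 → (2, 12, 6, 6)
    λ_14 → (2, 12, 6, 6)

Linkage partition of the 14 weights (5 classes, p=29):

[[1, 2, 8, 11, 12], [3, 9], [4, 5, 10, 13, 14], [6], [7]]


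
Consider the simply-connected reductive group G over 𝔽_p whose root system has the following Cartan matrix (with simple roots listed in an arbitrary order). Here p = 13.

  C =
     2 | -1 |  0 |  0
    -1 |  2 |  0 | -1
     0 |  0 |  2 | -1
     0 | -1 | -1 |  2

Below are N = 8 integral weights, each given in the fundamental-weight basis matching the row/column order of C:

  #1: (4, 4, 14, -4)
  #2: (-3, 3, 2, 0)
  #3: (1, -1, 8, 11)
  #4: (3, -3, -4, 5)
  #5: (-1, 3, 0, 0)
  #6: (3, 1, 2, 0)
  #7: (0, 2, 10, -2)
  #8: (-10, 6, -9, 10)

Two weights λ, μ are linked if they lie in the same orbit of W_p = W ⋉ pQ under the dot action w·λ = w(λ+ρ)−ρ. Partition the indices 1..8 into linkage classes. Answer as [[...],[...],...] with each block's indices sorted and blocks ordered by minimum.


Cartan matrix: type A_4 (|W|=120); un-permuting the 4 rows.

Ā_13 reps of the 8 weights (A_4, coords as presented):

  λ_1 → (2, 2, 3, 1) · λ_2 → (2, 2, 3, 1) · λ_3 → (0, 8, 1, 3) · λ_4 → (2, 2, 3, 1) · λ_5 → (0, 4, 1, 1) · λ_6 → (4, 2, 3, 1) · λ_7 → (0, 2, 9, 1) · λ_8 → (2, 2, 3, 1)

Partition of {1..8} into 5 W_13-dot-orbits:

[[1, 2, 4, 8], [3], [5], [6], [7]]


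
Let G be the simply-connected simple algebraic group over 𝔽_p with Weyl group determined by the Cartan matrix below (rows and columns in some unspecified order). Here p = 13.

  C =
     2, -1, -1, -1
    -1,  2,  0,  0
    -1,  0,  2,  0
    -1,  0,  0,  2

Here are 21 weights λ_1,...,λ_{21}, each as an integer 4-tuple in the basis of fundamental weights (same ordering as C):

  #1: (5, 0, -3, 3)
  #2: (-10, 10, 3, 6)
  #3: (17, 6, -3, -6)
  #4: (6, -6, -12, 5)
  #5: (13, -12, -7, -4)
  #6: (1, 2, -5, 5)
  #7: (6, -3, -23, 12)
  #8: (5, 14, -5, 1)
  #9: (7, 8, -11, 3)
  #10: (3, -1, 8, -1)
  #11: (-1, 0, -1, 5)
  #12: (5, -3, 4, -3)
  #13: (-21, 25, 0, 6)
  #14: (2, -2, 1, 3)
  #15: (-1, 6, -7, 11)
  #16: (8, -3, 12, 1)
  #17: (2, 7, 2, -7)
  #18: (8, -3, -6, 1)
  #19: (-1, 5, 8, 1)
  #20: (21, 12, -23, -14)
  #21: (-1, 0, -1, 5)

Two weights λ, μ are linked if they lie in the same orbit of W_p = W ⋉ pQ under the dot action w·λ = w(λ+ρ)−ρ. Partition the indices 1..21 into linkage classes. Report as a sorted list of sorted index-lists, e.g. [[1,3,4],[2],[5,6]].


Type D_4, rank 4, |W|=192; reorder rows/cols to standard.

Ā_13 reps of the 21 weights (D_4, coords as presented):

    [1] (2, 1, 2, 4)
    [2] (2, 2, 5, 2)
    [3] (2, 5, 0, 3)
    [4] (2, 4, 2, 3)
    [5] (2, 5, 0, 3)
    [6] (2, 1, 2, 4)
    [7] (2, 4, 2, 3)
    [8] (2, 1, 2, 4)
    [9] (2, 1, 2, 4)
    [10] (0, 0, 9, 0)
    [11] (0, 1, 0, 6)
    [12] (2, 2, 5, 2)
    [13] (0, 1, 0, 6)
    [14] (2, 1, 2, 4)
    [15] (0, 1, 0, 6)
    [16] (2, 2, 5, 2)
    [17] (2, 5, 0, 3)
    [18] (2, 2, 5, 2)
    [19] (2, 2, 5, 2)
    [20] (0, 0, 9, 0)
    [21] (0, 1, 0, 6)

Linkage partition of the 21 weights (6 classes, p=13):

[[1, 6, 8, 9, 14], [2, 12, 16, 18, 19], [3, 5, 17], [4, 7], [10, 20], [11, 13, 15, 21]]


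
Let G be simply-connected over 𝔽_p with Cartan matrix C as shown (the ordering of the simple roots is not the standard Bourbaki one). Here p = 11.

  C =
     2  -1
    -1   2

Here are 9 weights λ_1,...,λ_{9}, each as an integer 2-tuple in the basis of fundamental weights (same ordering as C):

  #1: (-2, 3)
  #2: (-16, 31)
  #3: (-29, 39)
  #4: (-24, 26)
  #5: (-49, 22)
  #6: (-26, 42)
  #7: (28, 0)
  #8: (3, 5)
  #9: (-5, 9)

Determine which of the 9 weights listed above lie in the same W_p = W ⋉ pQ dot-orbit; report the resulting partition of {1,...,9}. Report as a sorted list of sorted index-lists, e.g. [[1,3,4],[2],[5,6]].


Type A_2, rank 2, |W|=6; reorder rows/cols to standard.

Alcove-folded reps (p=11, 9 weights, presented ϖ-order):

  λ_1+ρ ↦ (1, 3) · λ_2+ρ ↦ (4, 6) · λ_3+ρ ↦ (4, 6) · λ_4+ρ ↦ (4, 6) · λ_5+ρ ↦ (1, 3) · λ_6+ρ ↦ (1, 3) · λ_7+ρ ↦ (1, 3) · λ_8+ρ ↦ (4, 6) · λ_9+ρ ↦ (4, 6)

Linkage partition of the 9 weights (2 classes, p=11):

[[1, 5, 6, 7], [2, 3, 4, 8, 9]]


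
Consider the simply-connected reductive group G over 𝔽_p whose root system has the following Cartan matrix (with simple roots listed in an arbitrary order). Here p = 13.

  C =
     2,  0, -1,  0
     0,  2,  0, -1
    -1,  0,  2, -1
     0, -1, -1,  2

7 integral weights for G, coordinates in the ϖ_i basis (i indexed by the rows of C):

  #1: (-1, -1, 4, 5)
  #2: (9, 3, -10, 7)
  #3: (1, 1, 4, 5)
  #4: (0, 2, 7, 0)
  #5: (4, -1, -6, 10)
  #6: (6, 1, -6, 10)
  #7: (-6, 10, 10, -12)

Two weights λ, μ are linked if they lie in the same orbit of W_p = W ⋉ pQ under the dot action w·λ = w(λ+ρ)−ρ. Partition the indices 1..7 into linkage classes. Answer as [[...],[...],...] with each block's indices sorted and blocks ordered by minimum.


Type A_4, rank 4, |W|=120; reorder rows/cols to standard.

Folding the 7 weights λ_j+ρ into Ā_13 (reps in the given 4-coord order):

  λ_1+ρ ↦ (0, 0, 5, 6);  λ_2+ρ ↦ (1, 3, 8, 1);  λ_3+ρ ↦ (0, 0, 5, 6);  λ_4+ρ ↦ (1, 3, 8, 1);  λ_5+ρ ↦ (0, 0, 5, 6);  λ_6+ρ ↦ (0, 0, 5, 6);  λ_7+ρ ↦ (0, 0, 5, 6)

These 7 weights hit 2 W_13-dot-orbits; sizes (5, 2):

[[1, 3, 5, 6, 7], [2, 4]]


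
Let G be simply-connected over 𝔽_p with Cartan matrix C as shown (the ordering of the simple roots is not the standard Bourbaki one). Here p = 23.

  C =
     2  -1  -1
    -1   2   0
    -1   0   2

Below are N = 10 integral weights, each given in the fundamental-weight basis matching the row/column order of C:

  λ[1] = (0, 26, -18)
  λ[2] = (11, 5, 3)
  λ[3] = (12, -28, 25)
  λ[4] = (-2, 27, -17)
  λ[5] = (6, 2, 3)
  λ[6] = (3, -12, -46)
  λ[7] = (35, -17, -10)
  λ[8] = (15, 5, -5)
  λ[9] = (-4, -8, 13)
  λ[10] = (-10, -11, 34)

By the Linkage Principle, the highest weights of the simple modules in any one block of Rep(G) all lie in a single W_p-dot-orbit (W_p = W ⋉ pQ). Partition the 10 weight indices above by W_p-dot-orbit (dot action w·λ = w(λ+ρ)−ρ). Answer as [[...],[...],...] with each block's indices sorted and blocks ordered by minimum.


Cartan matrix: type A_3 (|W|=24); un-permuting the 3 rows.

λ_j+ρ reflected into Ā_23 (⟨·,θ^∨⟩≤23); 3-tuples as given:

  λ_1 → (12, 6, 4) · λ_2 → (12, 6, 4) · λ_3 → (7, 3, 4) · λ_4 → (12, 6, 4) · λ_5 → (7, 3, 4) · λ_6 → (12, 6, 4) · λ_7 → (7, 3, 4) · λ_8 → (12, 6, 4) · λ_9 → (7, 3, 4) · λ_10 → (7, 3, 4)

2 distinct reps among the 10 weights ⇒ 2 W_23-linkage classes:

[[1, 2, 4, 6, 8], [3, 5, 7, 9, 10]]


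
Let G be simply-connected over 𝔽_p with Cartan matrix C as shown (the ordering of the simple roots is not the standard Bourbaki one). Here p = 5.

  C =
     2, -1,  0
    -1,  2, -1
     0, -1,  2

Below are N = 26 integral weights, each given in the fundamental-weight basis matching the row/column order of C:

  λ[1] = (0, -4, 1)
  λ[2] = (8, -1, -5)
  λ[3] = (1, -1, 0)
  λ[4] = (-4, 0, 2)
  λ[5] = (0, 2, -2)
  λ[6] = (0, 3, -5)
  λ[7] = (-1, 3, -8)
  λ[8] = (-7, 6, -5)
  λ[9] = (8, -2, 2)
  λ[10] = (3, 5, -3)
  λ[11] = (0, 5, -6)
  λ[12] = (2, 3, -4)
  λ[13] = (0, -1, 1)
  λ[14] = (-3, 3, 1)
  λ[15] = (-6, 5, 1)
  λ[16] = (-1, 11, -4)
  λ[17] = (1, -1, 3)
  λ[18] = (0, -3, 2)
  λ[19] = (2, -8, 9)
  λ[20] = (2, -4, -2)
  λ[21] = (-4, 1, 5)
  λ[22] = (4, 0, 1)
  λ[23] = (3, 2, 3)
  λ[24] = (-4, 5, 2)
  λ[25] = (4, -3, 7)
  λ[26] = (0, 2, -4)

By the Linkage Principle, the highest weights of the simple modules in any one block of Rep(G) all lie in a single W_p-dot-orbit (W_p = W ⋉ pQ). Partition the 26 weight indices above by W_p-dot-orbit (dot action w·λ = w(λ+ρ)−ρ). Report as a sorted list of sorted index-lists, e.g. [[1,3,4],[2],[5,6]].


Dynkin diagram of C (from the 4 off-diagonal −1 entries): A_3.

λ_j+ρ reflected into Ā_5 (⟨·,θ^∨⟩≤5); 3-tuples as given:

  λ_1+ρ ↦ (2, 0, 1);  λ_2+ρ ↦ (1, 0, 4);  λ_3+ρ ↦ (2, 0, 1);  λ_4+ρ ↦ (1, 2, 1);  λ_5+ρ ↦ (1, 2, 1);  λ_6+ρ ↦ (1, 0, 4);  λ_7+ρ ↦ (1, 0, 2);  λ_8+ρ ↦ (1, 2, 1);  λ_9+ρ ↦ (1, 2, 1);  λ_10+ρ ↦ (1, 0, 3);  λ_11+ρ ↦ (1, 0, 3);  λ_12+ρ ↦ (1, 1, 1);  λ_13+ρ ↦ (1, 0, 2);  λ_14+ρ ↦ (1, 2, 1);  λ_15+ρ ↦ (2, 0, 1);  λ_16+ρ ↦ (1, 0, 2);  λ_17+ρ ↦ (1, 0, 3);  λ_18+ρ ↦ (1, 1, 1);  λ_19+ρ ↦ (1, 0, 2);  λ_20+ρ ↦ (1, 0, 3);  λ_21+ρ ↦ (1, 0, 2);  λ_22+ρ ↦ (2, 0, 1);  λ_23+ρ ↦ (1, 1, 1);  λ_24+ρ ↦ (1, 1, 1);  λ_25+ρ ↦ (2, 0, 1);  λ_26+ρ ↦ (1, 0, 3)

Partition of {1..26} into 6 W_5-dot-orbits:

[[1, 3, 15, 22, 25], [2, 6], [4, 5, 8, 9, 14], [7, 13, 16, 19, 21], [10, 11, 17, 20, 26], [12, 18, 23, 24]]


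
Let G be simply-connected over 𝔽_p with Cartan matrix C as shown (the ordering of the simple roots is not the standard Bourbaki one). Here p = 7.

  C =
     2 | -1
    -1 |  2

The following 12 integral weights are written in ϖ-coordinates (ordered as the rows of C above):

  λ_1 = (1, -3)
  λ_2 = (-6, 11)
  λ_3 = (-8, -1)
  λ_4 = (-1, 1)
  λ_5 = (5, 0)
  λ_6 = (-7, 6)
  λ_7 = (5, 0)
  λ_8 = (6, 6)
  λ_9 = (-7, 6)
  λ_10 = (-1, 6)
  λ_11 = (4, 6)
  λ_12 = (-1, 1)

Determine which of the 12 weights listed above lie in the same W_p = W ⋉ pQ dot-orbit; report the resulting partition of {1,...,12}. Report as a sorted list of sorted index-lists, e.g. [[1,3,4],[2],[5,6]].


Dynkin diagram of C (from the 2 off-diagonal −1 entries): A_2.

λ_j+ρ reflected into Ā_7 (⟨·,θ^∨⟩≤7); 2-tuples as given:

    λ_1 → (0, 2)
    λ_2 → (0, 2)
    λ_3 → (0, 7)
    λ_4 → (0, 2)
    λ_5 → (6, 1)
    λ_6 → (6, 1)
    λ_7 → (6, 1)
    λ_8 → (0, 0)
    λ_9 → (6, 1)
    λ_10 → (0, 7)
    λ_11 → (0, 2)
    λ_12 → (0, 2)

4 distinct reps among the 12 weights ⇒ 4 W_7-linkage classes:

[[1, 2, 4, 11, 12], [3, 10], [5, 6, 7, 9], [8]]


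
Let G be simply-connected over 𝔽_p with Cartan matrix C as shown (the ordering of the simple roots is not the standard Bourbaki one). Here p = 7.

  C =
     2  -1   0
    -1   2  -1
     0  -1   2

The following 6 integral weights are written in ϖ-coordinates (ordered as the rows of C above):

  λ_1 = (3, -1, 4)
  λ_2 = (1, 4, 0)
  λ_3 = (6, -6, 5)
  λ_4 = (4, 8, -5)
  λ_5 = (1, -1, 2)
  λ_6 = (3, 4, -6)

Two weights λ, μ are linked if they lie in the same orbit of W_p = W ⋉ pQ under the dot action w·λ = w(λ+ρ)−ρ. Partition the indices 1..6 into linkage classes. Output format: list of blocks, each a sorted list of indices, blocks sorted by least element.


Root system A_3: the 3×3 matrix C matches after relabeling.

Alcove-folded reps (p=7, 6 weights, presented ϖ-order):

  λ_1+ρ ↦ (2, 0, 3)
  λ_2+ρ ↦ (1, 5, 0)
  λ_3+ρ ↦ (1, 5, 0)
  λ_4+ρ ↦ (2, 0, 3)
  λ_5+ρ ↦ (2, 0, 3)
  λ_6+ρ ↦ (2, 0, 3)

Partition of {1..6} into 2 W_7-dot-orbits:

[[1, 4, 5, 6], [2, 3]]


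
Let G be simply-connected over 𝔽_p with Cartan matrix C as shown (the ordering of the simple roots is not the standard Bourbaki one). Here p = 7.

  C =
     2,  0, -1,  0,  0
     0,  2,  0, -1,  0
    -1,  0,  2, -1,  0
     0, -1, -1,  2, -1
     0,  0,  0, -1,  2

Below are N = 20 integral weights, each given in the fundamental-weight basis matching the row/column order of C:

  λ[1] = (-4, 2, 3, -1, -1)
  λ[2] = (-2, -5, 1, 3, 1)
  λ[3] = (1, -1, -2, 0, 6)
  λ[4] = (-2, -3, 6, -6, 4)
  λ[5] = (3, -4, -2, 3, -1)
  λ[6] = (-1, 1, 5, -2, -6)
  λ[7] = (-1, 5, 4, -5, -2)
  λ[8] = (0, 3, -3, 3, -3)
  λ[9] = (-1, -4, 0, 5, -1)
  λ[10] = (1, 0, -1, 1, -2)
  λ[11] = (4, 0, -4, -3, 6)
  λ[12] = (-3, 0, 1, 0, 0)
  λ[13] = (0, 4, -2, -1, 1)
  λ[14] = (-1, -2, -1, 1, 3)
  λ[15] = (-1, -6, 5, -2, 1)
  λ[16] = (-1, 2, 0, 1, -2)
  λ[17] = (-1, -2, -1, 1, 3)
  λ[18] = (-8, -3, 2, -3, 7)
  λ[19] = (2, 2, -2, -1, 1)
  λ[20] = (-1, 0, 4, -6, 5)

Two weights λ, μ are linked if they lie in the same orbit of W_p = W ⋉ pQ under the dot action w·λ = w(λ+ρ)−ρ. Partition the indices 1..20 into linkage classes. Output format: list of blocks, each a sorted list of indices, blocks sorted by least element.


Dynkin diagram of C (from the 8 off-diagonal −1 entries): D_5.

Ā_7 reps of the 20 weights (D_5, coords as presented):

    λ_1 → (3, 3, 0, 0, 0)
    λ_2 → (0, 3, 0, 1, 1)
    λ_3 → (0, 1, 0, 1, 4)
    λ_4 → (0, 4, 0, 1, 1)
    λ_5 → (3, 3, 0, 0, 0)
    λ_6 → (0, 4, 0, 1, 1)
    λ_7 → (0, 1, 0, 1, 4)
    λ_8 → (0, 3, 0, 1, 1)
    λ_9 → (3, 3, 0, 0, 0)
    λ_10 → (2, 1, 0, 1, 1)
    λ_11 → (0, 3, 0, 1, 1)
    λ_12 → (2, 1, 0, 1, 1)
    λ_13 → (0, 4, 0, 1, 1)
    λ_14 → (0, 1, 0, 1, 4)
    λ_15 → (0, 1, 0, 1, 4)
    λ_16 → (0, 3, 0, 1, 1)
    λ_17 → (0, 1, 0, 1, 4)
    λ_18 → (0, 3, 0, 1, 1)
    λ_19 → (2, 2, 0, 1, 1)
    λ_20 → (0, 4, 0, 1, 1)

Partition of {1..20} into 6 W_7-dot-orbits:

[[1, 5, 9], [2, 8, 11, 16, 18], [3, 7, 14, 15, 17], [4, 6, 13, 20], [10, 12], [19]]


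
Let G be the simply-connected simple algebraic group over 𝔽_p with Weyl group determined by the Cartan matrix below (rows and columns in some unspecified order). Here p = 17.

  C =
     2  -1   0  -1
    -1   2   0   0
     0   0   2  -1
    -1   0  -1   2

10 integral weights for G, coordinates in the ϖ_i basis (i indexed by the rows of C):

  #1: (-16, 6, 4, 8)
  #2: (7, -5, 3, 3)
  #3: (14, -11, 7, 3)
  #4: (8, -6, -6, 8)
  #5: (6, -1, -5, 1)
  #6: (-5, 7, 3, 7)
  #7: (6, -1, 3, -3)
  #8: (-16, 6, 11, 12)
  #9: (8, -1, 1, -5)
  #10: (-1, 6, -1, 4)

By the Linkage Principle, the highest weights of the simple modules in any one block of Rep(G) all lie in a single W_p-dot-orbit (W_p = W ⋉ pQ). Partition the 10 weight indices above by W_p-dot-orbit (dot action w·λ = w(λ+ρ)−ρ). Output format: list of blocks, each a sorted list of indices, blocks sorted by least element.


Root system A_4: the 4×4 matrix C matches after relabeling.

Ā_17 reps of the 10 weights (A_4, coords as presented):

  λ_1+ρ ↦ (1, 8, 1, 5);  λ_2+ρ ↦ (4, 4, 4, 4);  λ_3+ρ ↦ (5, 0, 2, 2);  λ_4+ρ ↦ (4, 4, 4, 4);  λ_5+ρ ↦ (5, 0, 2, 2);  λ_6+ρ ↦ (4, 4, 4, 4);  λ_7+ρ ↦ (5, 0, 2, 2);  λ_8+ρ ↦ (5, 0, 2, 2);  λ_9+ρ ↦ (5, 0, 2, 2);  λ_10+ρ ↦ (0, 7, 0, 5)

The 10 indices split into 4 linkage classes (same alcove rep ⇔ same W_17-dot-orbit):

[[1], [2, 4, 6], [3, 5, 7, 8, 9], [10]]


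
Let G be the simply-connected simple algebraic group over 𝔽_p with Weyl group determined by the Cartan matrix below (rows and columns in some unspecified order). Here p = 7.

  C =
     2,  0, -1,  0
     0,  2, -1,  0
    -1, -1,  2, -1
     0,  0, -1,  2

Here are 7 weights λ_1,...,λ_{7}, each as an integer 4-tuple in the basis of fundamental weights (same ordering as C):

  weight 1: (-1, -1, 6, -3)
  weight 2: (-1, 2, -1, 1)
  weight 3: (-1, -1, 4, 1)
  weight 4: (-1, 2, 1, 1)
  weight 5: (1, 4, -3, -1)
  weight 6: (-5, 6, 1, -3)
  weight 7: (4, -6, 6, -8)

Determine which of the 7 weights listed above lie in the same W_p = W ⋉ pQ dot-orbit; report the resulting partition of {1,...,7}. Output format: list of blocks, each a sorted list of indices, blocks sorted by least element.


Cartan matrix: type D_4 (|W|=192); un-permuting the 4 rows.

Alcove-folded reps (p=7, 7 weights, presented ϖ-order):

  [1] (0, 0, 0, 2) · [2] (0, 3, 0, 2) · [3] (0, 0, 0, 2) · [4] (0, 3, 0, 2) · [5] (0, 3, 0, 2) · [6] (0, 3, 0, 2) · [7] (0, 0, 0, 2)

Linkage partition of the 7 weights (2 classes, p=7):

[[1, 3, 7], [2, 4, 5, 6]]


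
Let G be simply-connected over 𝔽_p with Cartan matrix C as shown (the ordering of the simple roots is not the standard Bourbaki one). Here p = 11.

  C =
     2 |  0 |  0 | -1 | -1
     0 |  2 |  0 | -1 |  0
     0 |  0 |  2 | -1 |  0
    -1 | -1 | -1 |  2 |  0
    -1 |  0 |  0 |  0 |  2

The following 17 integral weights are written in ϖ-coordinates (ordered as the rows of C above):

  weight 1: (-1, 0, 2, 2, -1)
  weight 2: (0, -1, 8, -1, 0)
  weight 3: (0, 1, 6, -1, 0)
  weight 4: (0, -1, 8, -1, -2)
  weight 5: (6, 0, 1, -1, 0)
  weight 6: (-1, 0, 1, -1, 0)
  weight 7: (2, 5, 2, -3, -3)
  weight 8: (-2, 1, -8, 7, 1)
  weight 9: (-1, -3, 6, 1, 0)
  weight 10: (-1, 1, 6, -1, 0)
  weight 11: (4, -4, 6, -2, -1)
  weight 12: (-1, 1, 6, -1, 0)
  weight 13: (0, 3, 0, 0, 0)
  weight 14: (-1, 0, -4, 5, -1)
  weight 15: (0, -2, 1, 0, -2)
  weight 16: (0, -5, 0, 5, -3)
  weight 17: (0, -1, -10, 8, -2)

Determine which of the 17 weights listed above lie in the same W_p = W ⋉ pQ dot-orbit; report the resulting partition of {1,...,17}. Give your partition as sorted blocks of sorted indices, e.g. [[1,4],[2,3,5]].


D_5 Cartan matrix, 5 simple roots permuted; ρ=(1,1,1,1,1).

λ_j+ρ reflected into Ā_11 (⟨·,θ^∨⟩≤11); 5-tuples as given:

  [1] (0, 1, 3, 3, 0);  [2] (0, 0, 9, 0, 1);  [3] (0, 2, 7, 0, 1);  [4] (0, 0, 9, 0, 1);  [5] (0, 1, 2, 0, 1);  [6] (0, 1, 2, 0, 1);  [7] (1, 4, 1, 1, 1);  [8] (0, 2, 7, 0, 1);  [9] (0, 2, 7, 0, 1);  [10] (0, 2, 7, 0, 1);  [11] (0, 1, 3, 3, 0);  [12] (0, 2, 7, 0, 1);  [13] (1, 4, 1, 1, 1);  [14] (0, 1, 3, 3, 0);  [15] (0, 1, 2, 0, 1);  [16] (1, 4, 1, 1, 1);  [17] (0, 0, 9, 0, 1)

5 distinct reps among the 17 weights ⇒ 5 W_11-linkage classes:

[[1, 11, 14], [2, 4, 17], [3, 8, 9, 10, 12], [5, 6, 15], [7, 13, 16]]


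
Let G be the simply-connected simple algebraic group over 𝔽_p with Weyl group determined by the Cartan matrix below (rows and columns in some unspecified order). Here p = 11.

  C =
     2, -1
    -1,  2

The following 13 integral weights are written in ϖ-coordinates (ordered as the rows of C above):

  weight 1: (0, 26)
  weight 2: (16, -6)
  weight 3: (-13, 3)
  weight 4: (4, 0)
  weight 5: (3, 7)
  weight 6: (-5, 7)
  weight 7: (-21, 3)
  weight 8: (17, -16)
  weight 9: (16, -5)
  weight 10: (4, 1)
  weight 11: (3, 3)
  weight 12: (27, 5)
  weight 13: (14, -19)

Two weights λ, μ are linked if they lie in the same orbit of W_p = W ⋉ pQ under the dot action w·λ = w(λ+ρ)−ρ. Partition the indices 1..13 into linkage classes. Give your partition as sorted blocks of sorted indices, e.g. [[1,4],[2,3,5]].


C ↔ A_2 under row/col permutation; |W(A_2)| = 6.

Ā_11 reps of the 13 weights (A_2, coords as presented):

  1: (5, 1)
  2: (5, 1)
  3: (3, 7)
  4: (5, 1)
  5: (3, 7)
  6: (4, 4)
  7: (5, 2)
  8: (4, 4)
  9: (5, 2)
  10: (5, 2)
  11: (4, 4)
  12: (5, 1)
  13: (4, 4)

Grouping the 13 weights by Ā_11-representative: 4 linkage classes.

[[1, 2, 4, 12], [3, 5], [6, 8, 11, 13], [7, 9, 10]]


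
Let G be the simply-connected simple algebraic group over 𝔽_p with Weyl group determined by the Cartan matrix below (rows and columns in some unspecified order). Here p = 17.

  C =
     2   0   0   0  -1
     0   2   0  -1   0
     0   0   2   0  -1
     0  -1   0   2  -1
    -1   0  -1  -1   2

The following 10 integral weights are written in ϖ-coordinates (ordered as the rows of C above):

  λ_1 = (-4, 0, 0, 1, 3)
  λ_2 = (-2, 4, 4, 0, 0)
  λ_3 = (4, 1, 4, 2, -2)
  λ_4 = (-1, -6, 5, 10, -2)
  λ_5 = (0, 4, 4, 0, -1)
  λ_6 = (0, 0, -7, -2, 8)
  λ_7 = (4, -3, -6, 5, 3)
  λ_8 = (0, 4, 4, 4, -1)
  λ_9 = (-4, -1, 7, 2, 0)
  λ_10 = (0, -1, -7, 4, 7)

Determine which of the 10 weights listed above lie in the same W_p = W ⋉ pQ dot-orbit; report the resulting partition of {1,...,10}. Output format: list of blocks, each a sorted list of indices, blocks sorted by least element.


D_5 Cartan matrix, 5 simple roots permuted; ρ=(1,1,1,1,1).

W_17-reps of the 10 weights in Ā_17 (same 5-coord order as C):

    λ_1 → (3, 1, 1, 2, 1)
    λ_2 → (1, 5, 5, 1, 0)
    λ_3 → (4, 2, 4, 2, 1)
    λ_4 → (1, 5, 5, 1, 0)
    λ_5 → (1, 5, 5, 1, 0)
    λ_6 → (1, 0, 6, 1, 2)
    λ_7 → (4, 2, 4, 2, 1)
    λ_8 → (1, 5, 5, 1, 0)
    λ_9 → (1, 0, 6, 1, 2)
    λ_10 → (1, 0, 6, 1, 2)

These 10 weights hit 4 W_17-dot-orbits; sizes (1, 4, 2, 3):

[[1], [2, 4, 5, 8], [3, 7], [6, 9, 10]]


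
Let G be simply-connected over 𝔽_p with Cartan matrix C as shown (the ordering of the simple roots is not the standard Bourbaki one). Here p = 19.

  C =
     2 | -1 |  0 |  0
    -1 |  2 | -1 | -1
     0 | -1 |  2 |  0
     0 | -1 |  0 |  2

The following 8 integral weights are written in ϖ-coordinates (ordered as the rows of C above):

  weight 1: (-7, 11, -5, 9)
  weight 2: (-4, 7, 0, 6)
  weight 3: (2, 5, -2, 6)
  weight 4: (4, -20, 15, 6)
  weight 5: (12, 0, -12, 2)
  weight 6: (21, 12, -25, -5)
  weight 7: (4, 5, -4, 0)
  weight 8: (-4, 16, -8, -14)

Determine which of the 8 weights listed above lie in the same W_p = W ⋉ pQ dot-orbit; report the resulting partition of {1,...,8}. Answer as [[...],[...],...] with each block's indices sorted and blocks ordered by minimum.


D_4 Cartan matrix, 4 simple roots permuted; ρ=(1,1,1,1).

W_19-reps of the 8 weights in Ā_19 (same 4-coord order as C):

  λ_1 → (3, 3, 1, 7);  λ_2 → (3, 3, 1, 7);  λ_3 → (3, 3, 1, 7);  λ_4 → (4, 3, 7, 2);  λ_5 → (3, 3, 1, 7);  λ_6 → (5, 3, 3, 1);  λ_7 → (5, 3, 3, 1);  λ_8 → (3, 3, 1, 7)

These 8 weights hit 3 W_19-dot-orbits; sizes (5, 1, 2):

[[1, 2, 3, 5, 8], [4], [6, 7]]


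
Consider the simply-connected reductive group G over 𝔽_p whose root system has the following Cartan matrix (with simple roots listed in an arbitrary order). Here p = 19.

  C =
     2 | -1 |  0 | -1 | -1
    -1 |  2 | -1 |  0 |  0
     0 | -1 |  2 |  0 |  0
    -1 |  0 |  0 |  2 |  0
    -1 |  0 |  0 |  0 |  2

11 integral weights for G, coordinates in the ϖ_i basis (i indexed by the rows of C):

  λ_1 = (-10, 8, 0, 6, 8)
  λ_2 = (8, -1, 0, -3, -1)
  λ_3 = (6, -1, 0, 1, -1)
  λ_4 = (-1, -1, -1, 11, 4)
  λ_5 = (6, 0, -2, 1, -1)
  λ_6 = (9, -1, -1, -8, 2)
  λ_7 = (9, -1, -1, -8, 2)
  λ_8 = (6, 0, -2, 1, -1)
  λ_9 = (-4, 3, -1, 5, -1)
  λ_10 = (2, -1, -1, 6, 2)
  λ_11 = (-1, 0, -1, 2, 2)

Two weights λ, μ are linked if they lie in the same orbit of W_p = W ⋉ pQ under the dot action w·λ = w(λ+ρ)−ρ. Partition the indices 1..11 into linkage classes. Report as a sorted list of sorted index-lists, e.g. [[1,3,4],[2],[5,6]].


D_5 Cartan matrix, 5 simple roots permuted; ρ=(1,1,1,1,1).

Ā_19 reps of the 11 weights (D_5, coords as presented):

  1: (7, 0, 1, 2, 0) · 2: (7, 0, 1, 2, 0) · 3: (7, 0, 1, 2, 0) · 4: (0, 0, 0, 12, 5) · 5: (7, 0, 1, 2, 0) · 6: (3, 0, 0, 7, 3) · 7: (3, 0, 0, 7, 3) · 8: (7, 0, 1, 2, 0) · 9: (0, 1, 0, 3, 3) · 10: (3, 0, 0, 7, 3) · 11: (0, 1, 0, 3, 3)

Grouping the 11 weights by Ā_19-representative: 4 linkage classes.

[[1, 2, 3, 5, 8], [4], [6, 7, 10], [9, 11]]


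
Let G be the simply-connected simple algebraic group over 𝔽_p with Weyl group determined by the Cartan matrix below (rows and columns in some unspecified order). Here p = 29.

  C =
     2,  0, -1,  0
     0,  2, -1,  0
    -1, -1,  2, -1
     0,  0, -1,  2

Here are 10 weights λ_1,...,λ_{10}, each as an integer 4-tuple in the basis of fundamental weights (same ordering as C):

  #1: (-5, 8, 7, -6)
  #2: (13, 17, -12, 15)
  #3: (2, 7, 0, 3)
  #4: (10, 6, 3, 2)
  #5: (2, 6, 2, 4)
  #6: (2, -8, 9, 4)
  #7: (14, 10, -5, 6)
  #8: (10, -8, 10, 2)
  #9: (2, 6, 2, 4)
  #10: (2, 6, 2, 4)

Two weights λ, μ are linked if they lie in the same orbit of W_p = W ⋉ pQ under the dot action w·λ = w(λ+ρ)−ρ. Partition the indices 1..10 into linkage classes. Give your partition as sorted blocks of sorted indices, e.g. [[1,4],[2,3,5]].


Type D_4, rank 4, |W|=192; reorder rows/cols to standard.

W_29-reps of the 10 weights in Ā_29 (same 4-coord order as C):

  [1] (3, 8, 1, 4);  [2] (3, 7, 3, 5);  [3] (3, 8, 1, 4);  [4] (11, 7, 4, 3);  [5] (3, 7, 3, 5);  [6] (3, 7, 3, 5);  [7] (11, 7, 4, 3);  [8] (11, 7, 4, 3);  [9] (3, 7, 3, 5);  [10] (3, 7, 3, 5)

Grouping the 10 weights by Ā_29-representative: 3 linkage classes.

[[1, 3], [2, 5, 6, 9, 10], [4, 7, 8]]


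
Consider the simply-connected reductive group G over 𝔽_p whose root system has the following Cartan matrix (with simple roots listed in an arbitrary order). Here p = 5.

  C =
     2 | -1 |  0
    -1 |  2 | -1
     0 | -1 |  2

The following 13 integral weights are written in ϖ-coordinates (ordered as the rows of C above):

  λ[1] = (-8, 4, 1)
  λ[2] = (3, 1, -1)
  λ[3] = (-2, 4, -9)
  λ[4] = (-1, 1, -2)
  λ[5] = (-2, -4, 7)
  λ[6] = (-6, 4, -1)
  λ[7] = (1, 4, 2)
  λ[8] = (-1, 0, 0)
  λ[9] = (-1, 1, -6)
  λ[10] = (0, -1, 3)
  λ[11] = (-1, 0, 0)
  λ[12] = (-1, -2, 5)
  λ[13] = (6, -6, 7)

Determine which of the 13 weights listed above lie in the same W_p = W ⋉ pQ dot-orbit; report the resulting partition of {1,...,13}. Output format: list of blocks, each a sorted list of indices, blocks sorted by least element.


A_3 Cartan matrix, 3 simple roots permuted; ρ=(1,1,1).

W_5-reps of the 13 weights in Ā_5 (same 3-coord order as C):

  1: (3, 0, 2);  2: (3, 1, 1);  3: (0, 1, 1);  4: (0, 1, 1);  5: (0, 1, 1);  6: (5, 0, 0);  7: (3, 0, 2);  8: (0, 1, 1);  9: (3, 0, 2);  10: (1, 0, 4);  11: (0, 1, 1);  12: (0, 0, 4);  13: (3, 0, 2)

Grouping the 13 weights by Ā_5-representative: 6 linkage classes.

[[1, 7, 9, 13], [2], [3, 4, 5, 8, 11], [6], [10], [12]]


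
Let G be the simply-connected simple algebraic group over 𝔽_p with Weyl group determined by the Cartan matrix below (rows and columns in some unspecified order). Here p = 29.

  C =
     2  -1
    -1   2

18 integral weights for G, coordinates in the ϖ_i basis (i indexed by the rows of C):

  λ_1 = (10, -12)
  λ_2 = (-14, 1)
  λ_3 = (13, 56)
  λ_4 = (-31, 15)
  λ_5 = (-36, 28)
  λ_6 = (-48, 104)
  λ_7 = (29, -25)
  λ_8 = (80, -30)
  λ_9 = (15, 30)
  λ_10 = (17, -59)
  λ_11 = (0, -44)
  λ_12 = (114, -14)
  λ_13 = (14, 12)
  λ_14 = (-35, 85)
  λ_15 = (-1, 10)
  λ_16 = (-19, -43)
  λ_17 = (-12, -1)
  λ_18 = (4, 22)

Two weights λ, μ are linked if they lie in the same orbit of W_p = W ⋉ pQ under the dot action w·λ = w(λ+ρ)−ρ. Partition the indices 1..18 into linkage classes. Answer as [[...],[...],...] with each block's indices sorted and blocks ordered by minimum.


Cartan matrix: type A_2 (|W|=6); un-permuting the 2 rows.

Folding the 18 weights λ_j+ρ into Ā_29 (reps in the given 2-coord order):

    1: (0, 11)
    2: (2, 11)
    3: (15, 13)
    4: (15, 13)
    5: (23, 0)
    6: (0, 11)
    7: (5, 23)
    8: (23, 0)
    9: (2, 11)
    10: (0, 11)
    11: (15, 13)
    12: (15, 13)
    13: (15, 13)
    14: (5, 23)
    15: (0, 11)
    16: (2, 11)
    17: (0, 11)
    18: (5, 23)

Linkage partition of the 18 weights (5 classes, p=29):

[[1, 6, 10, 15, 17], [2, 9, 16], [3, 4, 11, 12, 13], [5, 8], [7, 14, 18]]


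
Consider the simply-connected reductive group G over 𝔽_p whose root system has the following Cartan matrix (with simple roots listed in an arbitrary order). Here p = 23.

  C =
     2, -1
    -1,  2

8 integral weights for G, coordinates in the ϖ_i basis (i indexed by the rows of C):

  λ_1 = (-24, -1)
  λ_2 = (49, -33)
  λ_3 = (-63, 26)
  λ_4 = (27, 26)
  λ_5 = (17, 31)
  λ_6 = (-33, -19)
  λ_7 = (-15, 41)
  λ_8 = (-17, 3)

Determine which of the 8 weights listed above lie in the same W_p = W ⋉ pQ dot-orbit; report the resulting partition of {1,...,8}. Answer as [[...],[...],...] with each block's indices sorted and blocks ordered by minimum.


A_2 Cartan matrix, 2 simple roots permuted; ρ=(1,1).

λ_j+ρ reflected into Ā_23 (⟨·,θ^∨⟩≤23); 2-tuples as given:

    [1] (0, 23)
    [2] (5, 4)
    [3] (4, 12)
    [4] (5, 4)
    [5] (5, 4)
    [6] (5, 4)
    [7] (5, 4)
    [8] (4, 12)

Partition of {1..8} into 3 W_23-dot-orbits:

[[1], [2, 4, 5, 6, 7], [3, 8]]


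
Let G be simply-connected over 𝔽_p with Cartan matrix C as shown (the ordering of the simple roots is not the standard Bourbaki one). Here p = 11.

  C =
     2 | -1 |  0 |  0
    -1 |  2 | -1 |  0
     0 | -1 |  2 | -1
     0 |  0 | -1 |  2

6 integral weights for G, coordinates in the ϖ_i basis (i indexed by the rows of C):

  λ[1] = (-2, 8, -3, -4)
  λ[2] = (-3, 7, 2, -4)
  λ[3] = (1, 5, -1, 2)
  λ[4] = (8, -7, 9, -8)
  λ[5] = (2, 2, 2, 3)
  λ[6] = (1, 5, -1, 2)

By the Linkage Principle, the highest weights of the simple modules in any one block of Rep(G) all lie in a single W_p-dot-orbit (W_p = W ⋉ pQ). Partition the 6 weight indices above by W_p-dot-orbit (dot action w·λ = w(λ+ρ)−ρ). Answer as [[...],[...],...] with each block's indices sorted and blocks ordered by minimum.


C ↔ A_4 under row/col permutation; |W(A_4)| = 120.

Each λ_j+ρ reduced to Ā_11; 4-tuples below use C's row order:

  λ_1 → (1, 3, 3, 2)
  λ_2 → (2, 6, 0, 3)
  λ_3 → (2, 6, 0, 3)
  λ_4 → (1, 3, 3, 2)
  λ_5 → (1, 3, 3, 2)
  λ_6 → (2, 6, 0, 3)

Linkage partition of the 6 weights (2 classes, p=11):

[[1, 4, 5], [2, 3, 6]]


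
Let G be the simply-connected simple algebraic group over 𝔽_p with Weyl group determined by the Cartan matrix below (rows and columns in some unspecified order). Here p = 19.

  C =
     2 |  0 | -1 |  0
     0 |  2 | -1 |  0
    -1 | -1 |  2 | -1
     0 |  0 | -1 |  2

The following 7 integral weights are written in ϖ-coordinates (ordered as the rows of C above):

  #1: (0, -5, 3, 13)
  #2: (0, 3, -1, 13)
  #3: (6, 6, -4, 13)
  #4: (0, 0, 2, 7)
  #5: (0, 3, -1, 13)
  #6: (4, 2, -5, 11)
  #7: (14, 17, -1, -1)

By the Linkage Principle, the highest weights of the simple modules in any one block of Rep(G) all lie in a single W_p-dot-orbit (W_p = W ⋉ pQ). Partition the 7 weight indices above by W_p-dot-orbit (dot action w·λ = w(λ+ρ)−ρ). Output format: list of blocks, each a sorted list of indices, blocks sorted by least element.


Root system D_4: the 4×4 matrix C matches after relabeling.

W_19-reps of the 7 weights in Ā_19 (same 4-coord order as C):

  λ_1+ρ ↦ (1, 4, 0, 14);  λ_2+ρ ↦ (1, 4, 0, 14);  λ_3+ρ ↦ (1, 1, 3, 8);  λ_4+ρ ↦ (1, 1, 3, 8);  λ_5+ρ ↦ (1, 4, 0, 14);  λ_6+ρ ↦ (1, 1, 3, 8);  λ_7+ρ ↦ (1, 4, 0, 14)

Linkage partition of the 7 weights (2 classes, p=19):

[[1, 2, 5, 7], [3, 4, 6]]


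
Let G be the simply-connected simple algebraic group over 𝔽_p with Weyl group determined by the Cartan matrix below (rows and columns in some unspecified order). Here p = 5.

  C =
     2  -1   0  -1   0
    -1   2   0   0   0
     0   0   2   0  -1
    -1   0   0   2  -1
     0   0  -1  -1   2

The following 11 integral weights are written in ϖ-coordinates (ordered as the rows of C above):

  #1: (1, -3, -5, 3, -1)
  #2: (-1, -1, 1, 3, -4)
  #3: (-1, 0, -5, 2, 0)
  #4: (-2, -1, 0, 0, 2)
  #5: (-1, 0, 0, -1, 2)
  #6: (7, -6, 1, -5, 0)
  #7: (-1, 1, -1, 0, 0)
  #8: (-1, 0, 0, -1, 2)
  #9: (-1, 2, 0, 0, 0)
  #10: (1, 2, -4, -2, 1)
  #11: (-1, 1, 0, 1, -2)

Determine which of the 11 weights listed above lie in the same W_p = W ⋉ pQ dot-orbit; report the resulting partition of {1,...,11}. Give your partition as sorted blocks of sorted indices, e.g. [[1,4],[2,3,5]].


C ↔ A_5 under row/col permutation; |W(A_5)| = 720.

Alcove-folded reps (p=5, 11 weights, presented ϖ-order):

  λ_1 → (0, 1, 1, 0, 3)
  λ_2 → (0, 0, 1, 1, 2)
  λ_3 → (0, 1, 1, 0, 3)
  λ_4 → (0, 1, 1, 0, 3)
  λ_5 → (0, 1, 1, 0, 3)
  λ_6 → (1, 1, 2, 0, 0)
  λ_7 → (0, 2, 0, 1, 1)
  λ_8 → (0, 1, 1, 0, 3)
  λ_9 → (0, 2, 0, 1, 1)
  λ_10 → (0, 2, 0, 1, 1)
  λ_11 → (0, 2, 0, 1, 1)

4 distinct reps among the 11 weights ⇒ 4 W_5-linkage classes:

[[1, 3, 4, 5, 8], [2], [6], [7, 9, 10, 11]]


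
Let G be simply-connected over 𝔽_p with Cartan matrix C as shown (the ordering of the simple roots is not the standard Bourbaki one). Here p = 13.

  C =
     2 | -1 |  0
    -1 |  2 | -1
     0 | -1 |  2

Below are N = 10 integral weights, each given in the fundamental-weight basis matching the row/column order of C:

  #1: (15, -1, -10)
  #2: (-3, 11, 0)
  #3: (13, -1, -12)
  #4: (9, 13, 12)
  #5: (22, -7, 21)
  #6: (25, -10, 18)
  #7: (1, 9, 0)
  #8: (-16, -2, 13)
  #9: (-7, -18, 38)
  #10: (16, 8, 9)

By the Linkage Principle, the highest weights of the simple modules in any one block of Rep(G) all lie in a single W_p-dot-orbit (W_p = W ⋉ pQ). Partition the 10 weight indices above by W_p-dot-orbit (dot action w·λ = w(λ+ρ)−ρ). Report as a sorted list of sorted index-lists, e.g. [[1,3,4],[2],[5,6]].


Cartan matrix: type A_3 (|W|=24); un-permuting the 3 rows.

Each λ_j+ρ reduced to Ā_13; 3-tuples below use C's row order:

    λ_1+ρ ↦ (4, 6, 3)
    λ_2+ρ ↦ (2, 10, 1)
    λ_3+ρ ↦ (2, 10, 1)
    λ_4+ρ ↦ (2, 10, 1)
    λ_5+ρ ↦ (4, 6, 3)
    λ_6+ρ ↦ (4, 6, 3)
    λ_7+ρ ↦ (2, 10, 1)
    λ_8+ρ ↦ (2, 10, 1)
    λ_9+ρ ↦ (4, 6, 3)
    λ_10+ρ ↦ (4, 6, 3)

2 distinct reps among the 10 weights ⇒ 2 W_13-linkage classes:

[[1, 5, 6, 9, 10], [2, 3, 4, 7, 8]]


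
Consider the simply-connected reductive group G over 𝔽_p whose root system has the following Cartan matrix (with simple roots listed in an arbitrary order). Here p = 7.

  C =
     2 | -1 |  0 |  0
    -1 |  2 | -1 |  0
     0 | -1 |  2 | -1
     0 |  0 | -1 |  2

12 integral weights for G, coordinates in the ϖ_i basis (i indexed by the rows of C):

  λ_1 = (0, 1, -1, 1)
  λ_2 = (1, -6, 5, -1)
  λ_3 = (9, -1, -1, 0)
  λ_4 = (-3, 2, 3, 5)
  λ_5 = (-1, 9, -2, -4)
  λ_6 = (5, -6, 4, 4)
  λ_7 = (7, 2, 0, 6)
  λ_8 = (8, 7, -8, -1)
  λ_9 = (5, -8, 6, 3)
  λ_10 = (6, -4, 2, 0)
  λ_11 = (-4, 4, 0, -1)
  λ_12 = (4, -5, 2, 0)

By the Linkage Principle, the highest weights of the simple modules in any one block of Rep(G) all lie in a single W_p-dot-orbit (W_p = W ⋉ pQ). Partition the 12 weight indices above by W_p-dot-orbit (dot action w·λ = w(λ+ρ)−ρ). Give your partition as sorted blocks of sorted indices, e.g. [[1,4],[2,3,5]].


Cartan matrix: type A_4 (|W|=120); un-permuting the 4 rows.

W_7-reps of the 12 weights in Ā_7 (same 4-coord order as C):

  λ_1+ρ ↦ (1, 2, 0, 2);  λ_2+ρ ↦ (3, 2, 1, 0);  λ_3+ρ ↦ (3, 3, 0, 0);  λ_4+ρ ↦ (1, 3, 1, 0);  λ_5+ρ ↦ (1, 3, 1, 0);  λ_6+ρ ↦ (3, 2, 0, 1);  λ_7+ρ ↦ (1, 3, 1, 0);  λ_8+ρ ↦ (2, 1, 0, 0);  λ_9+ρ ↦ (3, 3, 0, 0);  λ_10+ρ ↦ (3, 3, 0, 0);  λ_11+ρ ↦ (3, 2, 1, 0);  λ_12+ρ ↦ (1, 3, 1, 0)

These 12 weights hit 6 W_7-dot-orbits; sizes (1, 2, 3, 4, 1, 1):

[[1], [2, 11], [3, 9, 10], [4, 5, 7, 12], [6], [8]]


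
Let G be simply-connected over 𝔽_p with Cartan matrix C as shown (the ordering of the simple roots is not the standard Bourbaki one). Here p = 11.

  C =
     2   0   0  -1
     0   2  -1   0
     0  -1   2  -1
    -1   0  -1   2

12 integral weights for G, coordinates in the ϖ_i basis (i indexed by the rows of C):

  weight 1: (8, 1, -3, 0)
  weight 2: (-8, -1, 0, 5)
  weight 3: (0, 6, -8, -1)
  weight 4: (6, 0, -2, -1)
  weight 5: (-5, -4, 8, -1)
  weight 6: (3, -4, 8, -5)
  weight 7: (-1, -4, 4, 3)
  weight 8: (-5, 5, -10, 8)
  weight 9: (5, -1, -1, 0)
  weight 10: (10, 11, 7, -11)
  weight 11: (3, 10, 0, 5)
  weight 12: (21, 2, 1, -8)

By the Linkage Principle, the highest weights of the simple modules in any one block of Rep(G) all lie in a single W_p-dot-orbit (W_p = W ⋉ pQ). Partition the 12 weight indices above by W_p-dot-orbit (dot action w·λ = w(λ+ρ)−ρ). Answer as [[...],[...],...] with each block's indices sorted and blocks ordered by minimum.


Type A_4, rank 4, |W|=120; reorder rows/cols to standard.

Folding the 12 weights λ_j+ρ into Ā_11 (reps in the given 4-coord order):

  λ_1 → (8, 0, 1, 1) · λ_2 → (6, 0, 0, 1) · λ_3 → (6, 0, 0, 1) · λ_4 → (6, 0, 0, 1) · λ_5 → (0, 3, 2, 4) · λ_6 → (0, 3, 2, 4) · λ_7 → (0, 3, 2, 4) · λ_8 → (0, 3, 2, 4) · λ_9 → (6, 0, 0, 1) · λ_10 → (8, 0, 1, 1) · λ_11 → (6, 0, 0, 1) · λ_12 → (0, 3, 2, 4)

3 distinct reps among the 12 weights ⇒ 3 W_11-linkage classes:

[[1, 10], [2, 3, 4, 9, 11], [5, 6, 7, 8, 12]]


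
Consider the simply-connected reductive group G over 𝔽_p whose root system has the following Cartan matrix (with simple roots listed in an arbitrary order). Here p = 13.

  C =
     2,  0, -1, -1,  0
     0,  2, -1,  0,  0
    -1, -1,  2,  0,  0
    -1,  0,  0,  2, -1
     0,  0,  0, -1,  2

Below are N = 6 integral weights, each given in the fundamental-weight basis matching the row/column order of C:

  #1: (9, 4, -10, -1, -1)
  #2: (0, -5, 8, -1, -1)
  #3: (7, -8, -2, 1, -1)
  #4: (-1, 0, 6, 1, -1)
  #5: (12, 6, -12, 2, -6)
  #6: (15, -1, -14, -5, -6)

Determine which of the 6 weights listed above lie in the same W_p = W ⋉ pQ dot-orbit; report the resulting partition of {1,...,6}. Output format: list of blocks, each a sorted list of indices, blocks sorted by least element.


Root system A_5: the 5×5 matrix C matches after relabeling.

Ā_13 reps of the 6 weights (A_5, coords as presented):

  1: (1, 4, 5, 0, 0)
  2: (1, 4, 5, 0, 0)
  3: (0, 1, 7, 2, 0)
  4: (0, 1, 7, 2, 0)
  5: (0, 1, 7, 2, 0)
  6: (1, 4, 5, 0, 0)

Grouping the 6 weights by Ā_13-representative: 2 linkage classes.

[[1, 2, 6], [3, 4, 5]]


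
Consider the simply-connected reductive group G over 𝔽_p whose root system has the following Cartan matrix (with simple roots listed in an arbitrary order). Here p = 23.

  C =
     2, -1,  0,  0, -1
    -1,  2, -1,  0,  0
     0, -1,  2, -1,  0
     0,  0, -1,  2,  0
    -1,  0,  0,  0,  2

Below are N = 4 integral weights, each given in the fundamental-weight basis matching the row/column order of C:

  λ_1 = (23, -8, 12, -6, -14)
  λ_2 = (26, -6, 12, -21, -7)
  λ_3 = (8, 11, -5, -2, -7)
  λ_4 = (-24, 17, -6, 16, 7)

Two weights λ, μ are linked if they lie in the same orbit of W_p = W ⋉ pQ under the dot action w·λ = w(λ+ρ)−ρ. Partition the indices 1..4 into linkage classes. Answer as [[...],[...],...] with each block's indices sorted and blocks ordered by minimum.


Type A_5, rank 5, |W|=720; reorder rows/cols to standard.

Alcove-folded reps (p=23, 4 weights, presented ϖ-order):

  λ_1 → (4, 6, 1, 1, 6);  λ_2 → (3, 7, 1, 4, 6);  λ_3 → (3, 7, 1, 4, 6);  λ_4 → (2, 3, 5, 0, 6)

The 4 indices split into 3 linkage classes (same alcove rep ⇔ same W_23-dot-orbit):

[[1], [2, 3], [4]]
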